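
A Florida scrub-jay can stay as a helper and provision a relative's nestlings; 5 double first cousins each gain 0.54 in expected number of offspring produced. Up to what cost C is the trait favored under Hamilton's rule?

r to a double first cousin = 0.25 (double first cousins share both grandparent pairs — four paths of length 4: r = 4·(1/2)^4 = 1/4).
Hamilton's rule: n·r·B > C, so the trait is favored while C < n·r·B = 5·0.25·0.54 = 0.675.

0.675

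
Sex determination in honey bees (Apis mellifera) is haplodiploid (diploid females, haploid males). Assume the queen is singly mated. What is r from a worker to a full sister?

Haplodiploid full sisters inherit their father's entire haploid genome identically (contributing 1/2) and on average half of their mother's contribution (1/2 · 1/2 = 1/4); r = 1/2 + 1/4 = 3/4.

0.75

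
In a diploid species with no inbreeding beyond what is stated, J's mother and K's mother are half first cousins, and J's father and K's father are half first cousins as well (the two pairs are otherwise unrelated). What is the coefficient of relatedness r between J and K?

Independent pedigree routes through distinct common ancestors add.
J and K are related in two ways: half second cousins through their mothers (r = 1/64) and half second cousins through their fathers (r = 1/64).
r = 1/64 + 1/64 = 0.03125.

0.03125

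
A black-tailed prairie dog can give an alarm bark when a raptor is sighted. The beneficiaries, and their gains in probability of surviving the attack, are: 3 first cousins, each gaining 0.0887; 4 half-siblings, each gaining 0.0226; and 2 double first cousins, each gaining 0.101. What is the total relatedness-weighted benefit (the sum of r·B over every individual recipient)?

r to a first cousin = 1/8 (first cousins share one grandparent pair — two paths of length 4: r = 2·(1/2)^4 = 1/8).
r to a half-sibling = 1/4 (half-sibs share one parent — one path of length 2: r = (1/2)^2 = 1/4).
r to a double first cousin = 0.25 (double first cousins share both grandparent pairs — four paths of length 4: r = 4·(1/2)^4 = 1/4).
Summing one r·B term per recipient: 3·0.125·0.0887 + 4·0.25·0.0226 + 2·0.25·0.101 = 0.1063625.

0.1063625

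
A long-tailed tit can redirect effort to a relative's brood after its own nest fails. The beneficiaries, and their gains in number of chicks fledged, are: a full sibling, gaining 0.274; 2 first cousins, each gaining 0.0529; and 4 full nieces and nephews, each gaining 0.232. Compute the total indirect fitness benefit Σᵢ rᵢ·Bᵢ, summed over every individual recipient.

0.382225

r to a full sibling = 1/2 (full sibs share both parents — two paths of length 2: r = 2·(1/2)^2 = 1/2).
r to a first cousin = 1/8 (first cousins share one grandparent pair — two paths of length 4: r = 2·(1/2)^4 = 1/8).
r to a full niece or nephew = 1/4 (full aunt/uncle↔niece/nephew: two paths of length 3 through the shared grandparent pair: r = 2·(1/2)^3 = 1/4).
Summing one r·B term per recipient: 1·0.5·0.274 + 2·0.125·0.0529 + 4·0.25·0.232 = 0.382225.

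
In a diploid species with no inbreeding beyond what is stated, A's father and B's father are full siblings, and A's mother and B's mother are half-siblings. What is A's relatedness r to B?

0.1875

Independent pedigree routes through distinct common ancestors add.
A and B are related in two ways: first cousins through their fathers (r = 1/8) and half first cousins through their mothers (r = 1/16).
r = 1/8 + 1/16 = 3/16 = 0.1875.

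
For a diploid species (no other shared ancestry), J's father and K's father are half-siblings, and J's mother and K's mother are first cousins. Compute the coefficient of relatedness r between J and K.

Wright's path rule: contributions from independent ancestry routes add.
J and K are related in two ways: half first cousins through their fathers (r = 1/16) and second cousins through their mothers (r = 1/32).
r = 1/16 + 1/32 = 3/32 = 0.09375.

0.09375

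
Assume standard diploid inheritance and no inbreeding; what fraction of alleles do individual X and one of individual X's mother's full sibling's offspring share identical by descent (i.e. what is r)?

Each parent–offspring link contributes a factor of 1/2, and independent paths through distinct common ancestors add.
First cousins share one grandparent pair — two paths of length 4: r = 2·(1/2)^4 = 1/8.

0.125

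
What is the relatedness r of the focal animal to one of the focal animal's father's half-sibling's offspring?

0.0625

Each parent–offspring link contributes a factor of 1/2, and independent paths through distinct common ancestors add.
Half first cousins share one grandparent — one path of length 4: r = (1/2)^4 = 1/16.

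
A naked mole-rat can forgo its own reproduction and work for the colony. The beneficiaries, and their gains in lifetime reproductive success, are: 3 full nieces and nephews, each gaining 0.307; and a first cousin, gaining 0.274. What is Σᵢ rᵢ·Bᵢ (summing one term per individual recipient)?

r to a full niece or nephew = 0.25 (full aunt/uncle↔niece/nephew: two paths of length 3 through the shared grandparent pair: r = 2·(1/2)^3 = 1/4).
r to a first cousin = 0.125 (first cousins share one grandparent pair — two paths of length 4: r = 2·(1/2)^4 = 1/8).
Summing one r·B term per recipient: 3·0.25·0.307 + 1·0.125·0.274 = 0.2645.

0.2645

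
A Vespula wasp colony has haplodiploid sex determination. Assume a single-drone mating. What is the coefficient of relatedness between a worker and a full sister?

0.75

Haplodiploid full sisters inherit their father's entire haploid genome identically (contributing 1/2) and on average half of their mother's contribution (1/2 · 1/2 = 1/4); r = 1/2 + 1/4 = 3/4.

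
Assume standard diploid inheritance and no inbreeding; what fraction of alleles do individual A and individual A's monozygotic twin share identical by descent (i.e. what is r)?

Each parent–offspring link contributes a factor of 1/2, and independent paths through distinct common ancestors add.
Monozygotic twins share every allele identical by descent: r = 1.

1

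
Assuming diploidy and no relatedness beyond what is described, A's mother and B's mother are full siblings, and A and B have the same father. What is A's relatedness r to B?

0.375

Wright's path rule: contributions from independent ancestry routes add.
A and B are related in two ways: first cousins through their mothers (r = 1/8) and half-sibs through their shared father (r = 1/4).
r = 1/8 + 1/4 = 3/8 = 0.375.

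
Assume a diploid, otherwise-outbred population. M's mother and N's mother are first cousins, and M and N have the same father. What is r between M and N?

0.28125

With two independent routes of shared ancestry, r is the sum of the two contributions.
M and N are related in two ways: second cousins through their mothers (r = 1/32) and half-sibs through their shared father (r = 1/4).
r = 1/32 + 1/4 = 0.28125.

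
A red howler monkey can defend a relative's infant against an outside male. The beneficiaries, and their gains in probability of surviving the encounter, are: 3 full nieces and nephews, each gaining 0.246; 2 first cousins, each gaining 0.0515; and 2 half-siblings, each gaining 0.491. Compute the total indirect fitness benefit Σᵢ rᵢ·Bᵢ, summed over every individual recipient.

r to a full niece or nephew = 0.25 (full aunt/uncle↔niece/nephew: two paths of length 3 through the shared grandparent pair: r = 2·(1/2)^3 = 1/4).
r to a first cousin = 1/8 (first cousins share one grandparent pair — two paths of length 4: r = 2·(1/2)^4 = 1/8).
r to a half-sibling = 0.25 (half-sibs share one parent — one path of length 2: r = (1/2)^2 = 1/4).
Summing one r·B term per recipient: 3·0.25·0.246 + 2·0.125·0.0515 + 2·0.25·0.491 = 0.442875.

0.442875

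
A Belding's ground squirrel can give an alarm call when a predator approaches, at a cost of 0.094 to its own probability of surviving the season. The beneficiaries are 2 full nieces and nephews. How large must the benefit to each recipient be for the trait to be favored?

0.188

r to a full niece or nephew = 0.25 (full aunt/uncle↔niece/nephew: two paths of length 3 through the shared grandparent pair: r = 2·(1/2)^3 = 1/4).
Hamilton's rule with n recipients of equal r: n·r·B > C, so B > C/(n·r) = 0.094/(2·0.25) = 0.188.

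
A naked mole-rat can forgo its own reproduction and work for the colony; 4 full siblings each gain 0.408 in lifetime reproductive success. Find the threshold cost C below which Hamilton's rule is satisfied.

0.816

r to a full sibling = 0.5 (full sibs share both parents — two paths of length 2: r = 2·(1/2)^2 = 1/2).
Hamilton's rule: n·r·B > C, so the trait is favored while C < n·r·B = 4·0.5·0.408 = 0.816.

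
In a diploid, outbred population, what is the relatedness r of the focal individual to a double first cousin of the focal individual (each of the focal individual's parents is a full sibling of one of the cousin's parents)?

0.25

Each parent–offspring link contributes a factor of 1/2, and independent paths through distinct common ancestors add.
Double first cousins share both grandparent pairs — four paths of length 4: r = 4·(1/2)^4 = 1/4.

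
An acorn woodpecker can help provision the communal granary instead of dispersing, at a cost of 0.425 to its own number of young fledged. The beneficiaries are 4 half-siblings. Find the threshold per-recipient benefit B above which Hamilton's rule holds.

0.425

r to a half-sibling = 0.25 (half-sibs share one parent — one path of length 2: r = (1/2)^2 = 1/4).
Hamilton's rule with n recipients of equal r: n·r·B > C, so B > C/(n·r) = 0.425/(4·0.25) = 0.425.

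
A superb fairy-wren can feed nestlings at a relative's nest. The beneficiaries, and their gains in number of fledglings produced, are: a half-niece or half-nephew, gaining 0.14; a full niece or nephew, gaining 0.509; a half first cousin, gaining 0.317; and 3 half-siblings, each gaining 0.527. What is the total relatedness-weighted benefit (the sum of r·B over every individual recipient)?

0.5598125

r to a half-niece or half-nephew = 1/8 (half-aunt/uncle↔niece/nephew: one path of length 3: r = (1/2)^3 = 1/8).
r to a full niece or nephew = 0.25 (full aunt/uncle↔niece/nephew: two paths of length 3 through the shared grandparent pair: r = 2·(1/2)^3 = 1/4).
r to a half first cousin = 0.0625 (half first cousins share one grandparent — one path of length 4: r = (1/2)^4 = 1/16).
r to a half-sibling = 0.25 (half-sibs share one parent — one path of length 2: r = (1/2)^2 = 1/4).
Summing one r·B term per recipient: 1·0.125·0.14 + 1·0.25·0.509 + 1·0.0625·0.317 + 3·0.25·0.527 = 0.5598125.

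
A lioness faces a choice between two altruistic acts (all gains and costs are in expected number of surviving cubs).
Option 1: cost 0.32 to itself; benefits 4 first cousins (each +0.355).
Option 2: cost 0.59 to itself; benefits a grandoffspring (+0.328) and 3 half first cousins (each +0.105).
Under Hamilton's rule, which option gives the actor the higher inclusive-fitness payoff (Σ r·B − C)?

Option 1

Option 1: r to a first cousin = 0.125.
Option 1: Σ r·B − C = (4·0.125·0.355) − 0.32 = -0.1425.
Option 2: r to a grandoffspring = 0.25.
Option 2: r to a half first cousin = 0.0625.
Option 2: Σ r·B − C = (1·0.25·0.328 + 3·0.0625·0.105) − 0.59 = -0.4883125.
Option 1 has the higher net inclusive-fitness payoff.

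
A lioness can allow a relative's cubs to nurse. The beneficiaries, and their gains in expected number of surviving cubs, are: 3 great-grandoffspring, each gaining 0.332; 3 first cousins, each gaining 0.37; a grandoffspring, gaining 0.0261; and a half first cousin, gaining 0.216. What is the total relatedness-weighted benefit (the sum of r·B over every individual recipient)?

0.283275

r to a great-grandoffspring = 0.125 (three parent–offspring links: r = (1/2)^3 = 1/8).
r to a first cousin = 0.125 (first cousins share one grandparent pair — two paths of length 4: r = 2·(1/2)^4 = 1/8).
r to a grandoffspring = 0.25 (two parent–offspring links: r = (1/2)^2 = 1/4).
r to a half first cousin = 0.0625 (half first cousins share one grandparent — one path of length 4: r = (1/2)^4 = 1/16).
Summing one r·B term per recipient: 3·0.125·0.332 + 3·0.125·0.37 + 1·0.25·0.0261 + 1·0.0625·0.216 = 0.283275.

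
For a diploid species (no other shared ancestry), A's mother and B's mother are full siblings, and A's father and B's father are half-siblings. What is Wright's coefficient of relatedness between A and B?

Relatedness sums over independent paths through distinct common ancestors.
A and B are related in two ways: first cousins through their mothers (r = 1/8) and half first cousins through their fathers (r = 1/16).
r = 1/8 + 1/16 = 0.1875.

0.1875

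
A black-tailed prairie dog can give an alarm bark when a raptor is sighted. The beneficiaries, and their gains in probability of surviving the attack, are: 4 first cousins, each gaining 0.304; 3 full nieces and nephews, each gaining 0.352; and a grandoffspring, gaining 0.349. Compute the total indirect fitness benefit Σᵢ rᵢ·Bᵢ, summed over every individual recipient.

0.50325

r to a first cousin = 1/8 (first cousins share one grandparent pair — two paths of length 4: r = 2·(1/2)^4 = 1/8).
r to a full niece or nephew = 0.25 (full aunt/uncle↔niece/nephew: two paths of length 3 through the shared grandparent pair: r = 2·(1/2)^3 = 1/4).
r to a grandoffspring = 0.25 (two parent–offspring links: r = (1/2)^2 = 1/4).
Summing one r·B term per recipient: 4·0.125·0.304 + 3·0.25·0.352 + 1·0.25·0.349 = 0.50325.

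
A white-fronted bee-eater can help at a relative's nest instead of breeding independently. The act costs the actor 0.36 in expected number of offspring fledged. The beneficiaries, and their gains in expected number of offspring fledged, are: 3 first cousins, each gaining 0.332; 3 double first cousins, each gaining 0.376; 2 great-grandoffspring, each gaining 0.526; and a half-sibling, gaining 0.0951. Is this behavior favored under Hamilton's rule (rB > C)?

Hamilton's rule: the trait is favored when the sum of r·B over every recipient exceeds the actor's cost C.
r to a first cousin = 1/8 (first cousins share one grandparent pair — two paths of length 4: r = 2·(1/2)^4 = 1/8).
r to a double first cousin = 0.25 (double first cousins share both grandparent pairs — four paths of length 4: r = 4·(1/2)^4 = 1/4).
r to a great-grandoffspring = 1/8 (three parent–offspring links: r = (1/2)^3 = 1/8).
r to a half-sibling = 1/4 (half-sibs share one parent — one path of length 2: r = (1/2)^2 = 1/4).
Summing one r·B term per recipient: 3·0.125·0.332 + 3·0.25·0.376 + 2·0.125·0.526 + 1·0.25·0.0951 = 0.561775.
0.561775 > 0.36: the indirect benefit exceeds the cost.

Yes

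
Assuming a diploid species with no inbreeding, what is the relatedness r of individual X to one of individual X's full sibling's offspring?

0.25

Each parent–offspring link contributes a factor of 1/2, and independent paths through distinct common ancestors add.
Full aunt/uncle↔niece/nephew: two paths of length 3 through the shared grandparent pair: r = 2·(1/2)^3 = 1/4.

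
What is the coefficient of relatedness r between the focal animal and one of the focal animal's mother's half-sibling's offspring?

0.0625

Each parent–offspring link contributes a factor of 1/2, and independent paths through distinct common ancestors add.
Half first cousins share one grandparent — one path of length 4: r = (1/2)^4 = 1/16.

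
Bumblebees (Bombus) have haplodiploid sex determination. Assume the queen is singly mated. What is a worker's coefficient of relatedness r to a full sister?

Haplodiploid full sisters inherit their father's entire haploid genome identically (contributing 1/2) and on average half of their mother's contribution (1/2 · 1/2 = 1/4); r = 1/2 + 1/4 = 3/4.

0.75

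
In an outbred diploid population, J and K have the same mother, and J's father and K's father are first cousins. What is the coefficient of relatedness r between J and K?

0.28125

Independent pedigree routes through distinct common ancestors add.
J and K are related in two ways: half-sibs through their shared mother (r = 1/4) and second cousins through their fathers (r = 1/32).
r = 1/4 + 1/32 = 9/32 = 0.28125.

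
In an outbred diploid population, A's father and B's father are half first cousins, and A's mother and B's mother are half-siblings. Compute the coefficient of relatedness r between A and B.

Relatedness sums over independent paths through distinct common ancestors.
A and B are related in two ways: half second cousins through their fathers (r = 1/64) and half first cousins through their mothers (r = 1/16).
r = 1/64 + 1/16 = 0.078125.

0.078125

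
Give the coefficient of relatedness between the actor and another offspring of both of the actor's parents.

0.5

Each parent–offspring link contributes a factor of 1/2, and independent paths through distinct common ancestors add.
Full sibs share both parents — two paths of length 2: r = 2·(1/2)^2 = 1/2.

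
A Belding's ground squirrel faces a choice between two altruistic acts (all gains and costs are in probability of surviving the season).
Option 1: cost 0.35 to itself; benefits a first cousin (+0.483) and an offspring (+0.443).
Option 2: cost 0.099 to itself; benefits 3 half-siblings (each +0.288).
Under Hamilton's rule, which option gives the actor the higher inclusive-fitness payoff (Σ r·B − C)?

Option 1: r to a first cousin = 0.125.
Option 1: r to an offspring = 0.5.
Option 1: Σ r·B − C = (1·0.125·0.483 + 1·0.5·0.443) − 0.35 = -0.068125.
Option 2: r to a half-sibling = 0.25.
Option 2: Σ r·B − C = (3·0.25·0.288) − 0.099 = 0.117.
Option 2 has the higher net inclusive-fitness payoff.

Option 2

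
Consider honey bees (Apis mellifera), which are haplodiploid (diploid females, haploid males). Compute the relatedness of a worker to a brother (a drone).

Her haploid brother carries none of their father's genes and a random half of their mother's genome; that half matches the maternal half of her own genome with probability 1/2: r = 1/2 · 1/2 = 1/4.

0.25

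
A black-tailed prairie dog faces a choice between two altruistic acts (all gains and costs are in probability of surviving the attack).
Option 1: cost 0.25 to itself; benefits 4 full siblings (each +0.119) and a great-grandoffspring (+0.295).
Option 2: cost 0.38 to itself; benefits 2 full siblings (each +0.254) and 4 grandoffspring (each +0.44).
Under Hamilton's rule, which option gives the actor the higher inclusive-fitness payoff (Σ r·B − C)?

Option 2

Option 1: r to a full sibling = 0.5.
Option 1: r to a great-grandoffspring = 0.125.
Option 1: Σ r·B − C = (4·0.5·0.119 + 1·0.125·0.295) − 0.25 = 0.024875.
Option 2: r to a full sibling = 0.5.
Option 2: r to a grandoffspring = 0.25.
Option 2: Σ r·B − C = (2·0.5·0.254 + 4·0.25·0.44) − 0.38 = 0.314.
Option 2 has the higher net inclusive-fitness payoff.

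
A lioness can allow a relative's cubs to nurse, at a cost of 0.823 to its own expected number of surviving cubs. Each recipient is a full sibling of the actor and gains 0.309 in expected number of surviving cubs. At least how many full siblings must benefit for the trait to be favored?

6

r to a full sibling = 0.5 (full sibs share both parents — two paths of length 2: r = 2·(1/2)^2 = 1/2).
Hamilton's rule: n·r·B > C  ⇒  n > C/(r·B) = 0.823/(0.5·0.309) = 5.327.
The smallest integer exceeding 5.327 is 6.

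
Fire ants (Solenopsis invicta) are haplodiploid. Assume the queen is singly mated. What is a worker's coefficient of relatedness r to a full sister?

Haplodiploid full sisters inherit their father's entire haploid genome identically (contributing 1/2) and on average half of their mother's contribution (1/2 · 1/2 = 1/4); r = 1/2 + 1/4 = 3/4.

0.75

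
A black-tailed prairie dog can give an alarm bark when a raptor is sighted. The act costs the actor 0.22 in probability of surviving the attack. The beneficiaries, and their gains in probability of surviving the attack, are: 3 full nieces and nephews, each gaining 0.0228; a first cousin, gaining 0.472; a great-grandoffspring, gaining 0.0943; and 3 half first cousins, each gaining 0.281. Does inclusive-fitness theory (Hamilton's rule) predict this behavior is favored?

Hamilton's rule: the trait is favored when the sum of r·B over every recipient exceeds the actor's cost C.
r to a full niece or nephew = 0.25 (full aunt/uncle↔niece/nephew: two paths of length 3 through the shared grandparent pair: r = 2·(1/2)^3 = 1/4).
r to a first cousin = 1/8 (first cousins share one grandparent pair — two paths of length 4: r = 2·(1/2)^4 = 1/8).
r to a great-grandoffspring = 1/8 (three parent–offspring links: r = (1/2)^3 = 1/8).
r to a half first cousin = 0.0625 (half first cousins share one grandparent — one path of length 4: r = (1/2)^4 = 1/16).
Summing one r·B term per recipient: 3·0.25·0.0228 + 1·0.125·0.472 + 1·0.125·0.0943 + 3·0.0625·0.281 = 0.140575.
0.140575 < 0.22: the indirect benefit is less than the cost.

No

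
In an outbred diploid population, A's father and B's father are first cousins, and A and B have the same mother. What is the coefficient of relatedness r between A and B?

0.28125

Independent pedigree routes through distinct common ancestors add.
A and B are related in two ways: second cousins through their fathers (r = 1/32) and half-sibs through their shared mother (r = 1/4).
r = 1/32 + 1/4 = 0.28125.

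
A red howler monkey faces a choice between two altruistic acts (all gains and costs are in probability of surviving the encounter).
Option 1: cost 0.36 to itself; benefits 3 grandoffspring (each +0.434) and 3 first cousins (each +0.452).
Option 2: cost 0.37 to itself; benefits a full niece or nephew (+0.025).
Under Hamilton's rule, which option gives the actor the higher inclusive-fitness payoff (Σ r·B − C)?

Option 1: r to a grandoffspring = 0.25.
Option 1: r to a first cousin = 0.125.
Option 1: Σ r·B − C = (3·0.25·0.434 + 3·0.125·0.452) − 0.36 = 0.135.
Option 2: r to a full niece or nephew = 0.25.
Option 2: Σ r·B − C = (1·0.25·0.025) − 0.37 = -0.36375.
Option 1 has the higher net inclusive-fitness payoff.

Option 1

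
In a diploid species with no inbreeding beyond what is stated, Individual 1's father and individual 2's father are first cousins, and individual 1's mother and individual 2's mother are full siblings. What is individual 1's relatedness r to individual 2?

0.15625

Independent pedigree routes through distinct common ancestors add.
Individual 1 and individual 2 are related in two ways: second cousins through their fathers (r = 1/32) and first cousins through their mothers (r = 1/8).
r = 1/32 + 1/8 = 5/32 = 0.15625.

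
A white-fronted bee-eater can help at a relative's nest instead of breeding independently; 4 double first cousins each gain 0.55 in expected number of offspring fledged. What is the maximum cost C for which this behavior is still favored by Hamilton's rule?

r to a double first cousin = 0.25 (double first cousins share both grandparent pairs — four paths of length 4: r = 4·(1/2)^4 = 1/4).
Hamilton's rule: n·r·B > C, so the trait is favored while C < n·r·B = 4·0.25·0.55 = 0.55.

0.55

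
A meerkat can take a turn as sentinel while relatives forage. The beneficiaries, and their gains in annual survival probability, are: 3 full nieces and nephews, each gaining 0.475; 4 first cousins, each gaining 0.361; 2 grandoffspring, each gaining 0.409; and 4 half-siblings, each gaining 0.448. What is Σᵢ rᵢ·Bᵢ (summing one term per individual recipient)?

r to a full niece or nephew = 0.25 (full aunt/uncle↔niece/nephew: two paths of length 3 through the shared grandparent pair: r = 2·(1/2)^3 = 1/4).
r to a first cousin = 1/8 (first cousins share one grandparent pair — two paths of length 4: r = 2·(1/2)^4 = 1/8).
r to a grandoffspring = 1/4 (two parent–offspring links: r = (1/2)^2 = 1/4).
r to a half-sibling = 0.25 (half-sibs share one parent — one path of length 2: r = (1/2)^2 = 1/4).
Summing one r·B term per recipient: 3·0.25·0.475 + 4·0.125·0.361 + 2·0.25·0.409 + 4·0.25·0.448 = 1.18925.

1.18925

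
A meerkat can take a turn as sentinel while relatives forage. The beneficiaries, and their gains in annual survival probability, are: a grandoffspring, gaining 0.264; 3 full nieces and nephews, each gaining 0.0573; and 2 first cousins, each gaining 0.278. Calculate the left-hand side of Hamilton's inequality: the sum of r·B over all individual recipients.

r to a grandoffspring = 1/4 (two parent–offspring links: r = (1/2)^2 = 1/4).
r to a full niece or nephew = 0.25 (full aunt/uncle↔niece/nephew: two paths of length 3 through the shared grandparent pair: r = 2·(1/2)^3 = 1/4).
r to a first cousin = 1/8 (first cousins share one grandparent pair — two paths of length 4: r = 2·(1/2)^4 = 1/8).
Summing one r·B term per recipient: 1·0.25·0.264 + 3·0.25·0.0573 + 2·0.125·0.278 = 0.178475.

0.178475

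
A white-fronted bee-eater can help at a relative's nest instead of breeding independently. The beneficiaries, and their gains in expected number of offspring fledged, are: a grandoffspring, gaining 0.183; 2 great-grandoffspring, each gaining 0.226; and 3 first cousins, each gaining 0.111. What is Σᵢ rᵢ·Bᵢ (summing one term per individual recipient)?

0.143875

r to a grandoffspring = 1/4 (two parent–offspring links: r = (1/2)^2 = 1/4).
r to a great-grandoffspring = 1/8 (three parent–offspring links: r = (1/2)^3 = 1/8).
r to a first cousin = 1/8 (first cousins share one grandparent pair — two paths of length 4: r = 2·(1/2)^4 = 1/8).
Summing one r·B term per recipient: 1·0.25·0.183 + 2·0.125·0.226 + 3·0.125·0.111 = 0.143875.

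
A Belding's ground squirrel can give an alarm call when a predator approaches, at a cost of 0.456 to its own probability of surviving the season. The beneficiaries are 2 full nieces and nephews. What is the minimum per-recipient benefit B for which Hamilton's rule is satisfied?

r to a full niece or nephew = 1/4 (full aunt/uncle↔niece/nephew: two paths of length 3 through the shared grandparent pair: r = 2·(1/2)^3 = 1/4).
Hamilton's rule with n recipients of equal r: n·r·B > C, so B > C/(n·r) = 0.456/(2·0.25) = 0.912.

0.912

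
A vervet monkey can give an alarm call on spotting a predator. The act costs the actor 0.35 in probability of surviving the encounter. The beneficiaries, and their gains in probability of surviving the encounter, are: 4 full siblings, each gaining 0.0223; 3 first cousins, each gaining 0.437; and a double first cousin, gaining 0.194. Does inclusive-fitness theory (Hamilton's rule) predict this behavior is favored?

Hamilton's rule: the trait is favored when the sum of r·B over every recipient exceeds the actor's cost C.
r to a full sibling = 0.5 (full sibs share both parents — two paths of length 2: r = 2·(1/2)^2 = 1/2).
r to a first cousin = 1/8 (first cousins share one grandparent pair — two paths of length 4: r = 2·(1/2)^4 = 1/8).
r to a double first cousin = 0.25 (double first cousins share both grandparent pairs — four paths of length 4: r = 4·(1/2)^4 = 1/4).
Summing one r·B term per recipient: 4·0.5·0.0223 + 3·0.125·0.437 + 1·0.25·0.194 = 0.256975.
0.256975 < 0.35: the indirect benefit is less than the cost.

No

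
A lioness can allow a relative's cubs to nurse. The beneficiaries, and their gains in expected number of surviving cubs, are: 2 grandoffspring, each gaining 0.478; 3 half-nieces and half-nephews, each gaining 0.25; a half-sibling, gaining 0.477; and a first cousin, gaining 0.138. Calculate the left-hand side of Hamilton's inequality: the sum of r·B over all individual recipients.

r to a grandoffspring = 0.25 (two parent–offspring links: r = (1/2)^2 = 1/4).
r to a half-niece or half-nephew = 0.125 (half-aunt/uncle↔niece/nephew: one path of length 3: r = (1/2)^3 = 1/8).
r to a half-sibling = 1/4 (half-sibs share one parent — one path of length 2: r = (1/2)^2 = 1/4).
r to a first cousin = 0.125 (first cousins share one grandparent pair — two paths of length 4: r = 2·(1/2)^4 = 1/8).
Summing one r·B term per recipient: 2·0.25·0.478 + 3·0.125·0.25 + 1·0.25·0.477 + 1·0.125·0.138 = 0.46925.

0.46925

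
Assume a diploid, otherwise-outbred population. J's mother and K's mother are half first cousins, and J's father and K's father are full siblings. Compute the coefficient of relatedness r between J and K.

0.140625

Independent pedigree routes through distinct common ancestors add.
J and K are related in two ways: half second cousins through their mothers (r = 1/64) and first cousins through their fathers (r = 1/8).
r = 1/64 + 1/8 = 0.140625.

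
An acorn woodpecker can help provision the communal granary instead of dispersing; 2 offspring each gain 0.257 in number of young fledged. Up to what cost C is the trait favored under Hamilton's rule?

r to an offspring = 0.5 (one parent–offspring link: r = (1/2)^1 = 1/2).
Hamilton's rule: n·r·B > C, so the trait is favored while C < n·r·B = 2·0.5·0.257 = 0.257.

0.257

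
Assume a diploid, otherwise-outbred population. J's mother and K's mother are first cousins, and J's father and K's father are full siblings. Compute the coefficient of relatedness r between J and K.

Independent pedigree routes through distinct common ancestors add.
J and K are related in two ways: second cousins through their mothers (r = 1/32) and first cousins through their fathers (r = 1/8).
r = 1/32 + 1/8 = 0.15625.

0.15625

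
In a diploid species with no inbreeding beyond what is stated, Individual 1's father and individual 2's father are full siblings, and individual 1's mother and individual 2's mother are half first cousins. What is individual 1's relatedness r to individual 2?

Independent pedigree routes through distinct common ancestors add.
Individual 1 and individual 2 are related in two ways: first cousins through their fathers (r = 1/8) and half second cousins through their mothers (r = 1/64).
r = 1/8 + 1/64 = 0.140625.

0.140625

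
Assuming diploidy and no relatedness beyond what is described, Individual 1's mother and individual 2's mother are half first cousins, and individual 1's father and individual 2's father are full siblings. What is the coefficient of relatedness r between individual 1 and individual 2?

0.140625

Independent pedigree routes through distinct common ancestors add.
Individual 1 and individual 2 are related in two ways: half second cousins through their mothers (r = 1/64) and first cousins through their fathers (r = 1/8).
r = 1/64 + 1/8 = 0.140625.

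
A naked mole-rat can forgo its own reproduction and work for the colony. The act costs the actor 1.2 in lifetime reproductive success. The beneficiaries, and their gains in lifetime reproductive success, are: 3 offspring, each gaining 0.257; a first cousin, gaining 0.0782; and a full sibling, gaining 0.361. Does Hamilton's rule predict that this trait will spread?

Hamilton's rule: the trait is favored when the sum of r·B over every recipient exceeds the actor's cost C.
r to an offspring = 1/2 (one parent–offspring link: r = (1/2)^1 = 1/2).
r to a first cousin = 1/8 (first cousins share one grandparent pair — two paths of length 4: r = 2·(1/2)^4 = 1/8).
r to a full sibling = 1/2 (full sibs share both parents — two paths of length 2: r = 2·(1/2)^2 = 1/2).
Summing one r·B term per recipient: 3·0.5·0.257 + 1·0.125·0.0782 + 1·0.5·0.361 = 0.575775.
0.575775 < 1.2: the indirect benefit is less than the cost.

No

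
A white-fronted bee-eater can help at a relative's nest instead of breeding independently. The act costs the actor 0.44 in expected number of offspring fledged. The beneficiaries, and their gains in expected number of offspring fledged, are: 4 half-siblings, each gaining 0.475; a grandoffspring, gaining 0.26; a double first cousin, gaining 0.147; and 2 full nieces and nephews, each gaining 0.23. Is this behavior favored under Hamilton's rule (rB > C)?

Yes

Hamilton's rule: the trait is favored when the sum of r·B over every recipient exceeds the actor's cost C.
r to a half-sibling = 1/4 (half-sibs share one parent — one path of length 2: r = (1/2)^2 = 1/4).
r to a grandoffspring = 1/4 (two parent–offspring links: r = (1/2)^2 = 1/4).
r to a double first cousin = 0.25 (double first cousins share both grandparent pairs — four paths of length 4: r = 4·(1/2)^4 = 1/4).
r to a full niece or nephew = 0.25 (full aunt/uncle↔niece/nephew: two paths of length 3 through the shared grandparent pair: r = 2·(1/2)^3 = 1/4).
Summing one r·B term per recipient: 4·0.25·0.475 + 1·0.25·0.26 + 1·0.25·0.147 + 2·0.25·0.23 = 0.69175.
0.69175 > 0.44: the indirect benefit exceeds the cost.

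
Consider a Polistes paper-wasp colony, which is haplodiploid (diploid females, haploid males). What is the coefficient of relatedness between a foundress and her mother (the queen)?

0.5

One meiotic link between diploid queen and diploid daughter: r = 1/2.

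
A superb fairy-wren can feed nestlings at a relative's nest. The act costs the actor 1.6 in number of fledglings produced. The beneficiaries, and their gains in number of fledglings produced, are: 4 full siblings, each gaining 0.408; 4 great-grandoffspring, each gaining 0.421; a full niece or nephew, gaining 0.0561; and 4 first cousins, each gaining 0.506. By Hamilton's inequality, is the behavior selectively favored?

Hamilton's rule: the trait is favored when the sum of r·B over every recipient exceeds the actor's cost C.
r to a full sibling = 1/2 (full sibs share both parents — two paths of length 2: r = 2·(1/2)^2 = 1/2).
r to a great-grandoffspring = 0.125 (three parent–offspring links: r = (1/2)^3 = 1/8).
r to a full niece or nephew = 0.25 (full aunt/uncle↔niece/nephew: two paths of length 3 through the shared grandparent pair: r = 2·(1/2)^3 = 1/4).
r to a first cousin = 1/8 (first cousins share one grandparent pair — two paths of length 4: r = 2·(1/2)^4 = 1/8).
Summing one r·B term per recipient: 4·0.5·0.408 + 4·0.125·0.421 + 1·0.25·0.0561 + 4·0.125·0.506 = 1.293525.
1.293525 < 1.6: the indirect benefit is less than the cost.

No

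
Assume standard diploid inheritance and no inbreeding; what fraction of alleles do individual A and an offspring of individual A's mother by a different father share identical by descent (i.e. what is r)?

Each parent–offspring link contributes a factor of 1/2, and independent paths through distinct common ancestors add.
Half-sibs share one parent — one path of length 2: r = (1/2)^2 = 1/4.

0.25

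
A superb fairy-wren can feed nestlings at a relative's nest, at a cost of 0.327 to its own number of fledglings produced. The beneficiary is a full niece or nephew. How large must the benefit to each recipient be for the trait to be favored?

1.308

r to a full niece or nephew = 1/4 (full aunt/uncle↔niece/nephew: two paths of length 3 through the shared grandparent pair: r = 2·(1/2)^3 = 1/4).
Hamilton's rule with n recipients of equal r: n·r·B > C, so B > C/(n·r) = 0.327/(1·0.25) = 1.308.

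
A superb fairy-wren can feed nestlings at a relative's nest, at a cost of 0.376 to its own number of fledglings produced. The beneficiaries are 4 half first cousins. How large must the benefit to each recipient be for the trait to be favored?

r to a half first cousin = 1/16 (half first cousins share one grandparent — one path of length 4: r = (1/2)^4 = 1/16).
Hamilton's rule with n recipients of equal r: n·r·B > C, so B > C/(n·r) = 0.376/(4·0.0625) = 1.504.

1.504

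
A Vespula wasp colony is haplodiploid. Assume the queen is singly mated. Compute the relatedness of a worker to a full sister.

0.75

Haplodiploid full sisters inherit their father's entire haploid genome identically (contributing 1/2) and on average half of their mother's contribution (1/2 · 1/2 = 1/4); r = 1/2 + 1/4 = 3/4.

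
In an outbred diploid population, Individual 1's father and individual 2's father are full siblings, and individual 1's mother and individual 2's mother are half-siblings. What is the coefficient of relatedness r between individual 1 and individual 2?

0.1875

Wright's path rule: contributions from independent ancestry routes add.
Individual 1 and individual 2 are related in two ways: first cousins through their fathers (r = 1/8) and half first cousins through their mothers (r = 1/16).
r = 1/8 + 1/16 = 3/16 = 0.1875.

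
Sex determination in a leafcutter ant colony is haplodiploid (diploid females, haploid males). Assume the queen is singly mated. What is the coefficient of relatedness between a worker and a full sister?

Haplodiploid full sisters inherit their father's entire haploid genome identically (contributing 1/2) and on average half of their mother's contribution (1/2 · 1/2 = 1/4); r = 1/2 + 1/4 = 3/4.

0.75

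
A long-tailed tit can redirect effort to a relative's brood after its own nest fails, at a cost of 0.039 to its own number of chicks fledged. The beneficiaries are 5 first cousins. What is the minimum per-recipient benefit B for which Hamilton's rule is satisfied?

0.0624

r to a first cousin = 1/8 (first cousins share one grandparent pair — two paths of length 4: r = 2·(1/2)^4 = 1/8).
Hamilton's rule with n recipients of equal r: n·r·B > C, so B > C/(n·r) = 0.039/(5·0.125) = 0.0624.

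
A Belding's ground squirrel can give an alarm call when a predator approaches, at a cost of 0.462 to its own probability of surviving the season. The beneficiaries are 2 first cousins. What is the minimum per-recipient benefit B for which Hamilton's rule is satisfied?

1.848

r to a first cousin = 0.125 (first cousins share one grandparent pair — two paths of length 4: r = 2·(1/2)^4 = 1/8).
Hamilton's rule with n recipients of equal r: n·r·B > C, so B > C/(n·r) = 0.462/(2·0.125) = 1.848.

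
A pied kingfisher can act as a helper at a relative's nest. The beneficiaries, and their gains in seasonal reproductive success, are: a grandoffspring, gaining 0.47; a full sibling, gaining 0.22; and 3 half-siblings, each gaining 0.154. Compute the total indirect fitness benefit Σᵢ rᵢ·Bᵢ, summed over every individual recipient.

0.343

r to a grandoffspring = 0.25 (two parent–offspring links: r = (1/2)^2 = 1/4).
r to a full sibling = 0.5 (full sibs share both parents — two paths of length 2: r = 2·(1/2)^2 = 1/2).
r to a half-sibling = 0.25 (half-sibs share one parent — one path of length 2: r = (1/2)^2 = 1/4).
Summing one r·B term per recipient: 1·0.25·0.47 + 1·0.5·0.22 + 3·0.25·0.154 = 0.343.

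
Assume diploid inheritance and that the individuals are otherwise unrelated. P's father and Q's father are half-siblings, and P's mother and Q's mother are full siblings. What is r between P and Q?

Wright's path rule: contributions from independent ancestry routes add.
P and Q are related in two ways: half first cousins through their fathers (r = 1/16) and first cousins through their mothers (r = 1/8).
r = 1/16 + 1/8 = 3/16 = 0.1875.

0.1875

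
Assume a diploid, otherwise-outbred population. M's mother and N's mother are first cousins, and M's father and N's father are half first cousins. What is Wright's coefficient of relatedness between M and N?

0.046875

Wright's path rule: contributions from independent ancestry routes add.
M and N are related in two ways: second cousins through their mothers (r = 1/32) and half second cousins through their fathers (r = 1/64).
r = 1/32 + 1/64 = 0.046875.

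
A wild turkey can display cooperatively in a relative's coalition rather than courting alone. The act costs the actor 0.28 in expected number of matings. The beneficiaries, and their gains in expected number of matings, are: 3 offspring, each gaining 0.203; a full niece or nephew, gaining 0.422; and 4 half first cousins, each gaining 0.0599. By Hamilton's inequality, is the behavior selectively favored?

Yes

Hamilton's rule: the trait is favored when the sum of r·B over every recipient exceeds the actor's cost C.
r to an offspring = 1/2 (one parent–offspring link: r = (1/2)^1 = 1/2).
r to a full niece or nephew = 0.25 (full aunt/uncle↔niece/nephew: two paths of length 3 through the shared grandparent pair: r = 2·(1/2)^3 = 1/4).
r to a half first cousin = 1/16 (half first cousins share one grandparent — one path of length 4: r = (1/2)^4 = 1/16).
Summing one r·B term per recipient: 3·0.5·0.203 + 1·0.25·0.422 + 4·0.0625·0.0599 = 0.424975.
0.424975 > 0.28: the indirect benefit exceeds the cost.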